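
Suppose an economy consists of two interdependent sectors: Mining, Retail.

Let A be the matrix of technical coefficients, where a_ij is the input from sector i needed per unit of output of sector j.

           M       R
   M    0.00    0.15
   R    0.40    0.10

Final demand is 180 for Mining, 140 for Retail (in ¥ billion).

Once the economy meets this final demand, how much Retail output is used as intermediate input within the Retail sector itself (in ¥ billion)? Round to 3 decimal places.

z_RR = 25.238

I − A =
  [   1.00    -0.15]
  [  -0.40     0.90]
det(I−A) = (1.00)(0.90) − (-0.15)(-0.40) = 0.8400
adj(I−A) = [[0.90, 0.15], [0.40, 1.00]]
(I − A)⁻¹ = adj(I−A) / det(I−A) ≈
  [   1.0714     0.1786]
  [   0.4762     1.1905]
First solve x = (I − A)⁻¹ d = adj(I−A)·d / det(I−A); in particular x_R = (0.40·180 + 1.00·140) / 0.8400 = 212.00 / 0.8400 ≈ 252.38095.
Intermediate flow from R to R: z_RR = a_RR · x_R = 0.10 × 212.00 / 0.8400 = 21.20 / 0.8400 ≈ 25.238.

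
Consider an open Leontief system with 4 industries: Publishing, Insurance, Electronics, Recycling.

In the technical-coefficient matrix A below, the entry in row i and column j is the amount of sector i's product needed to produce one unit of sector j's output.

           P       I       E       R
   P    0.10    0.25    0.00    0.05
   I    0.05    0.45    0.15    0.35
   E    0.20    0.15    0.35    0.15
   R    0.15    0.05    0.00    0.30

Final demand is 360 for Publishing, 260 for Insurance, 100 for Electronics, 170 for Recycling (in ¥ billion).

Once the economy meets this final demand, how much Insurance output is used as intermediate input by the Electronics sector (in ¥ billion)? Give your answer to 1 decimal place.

I − A =
  [   0.90    -0.25     0.00    -0.05]
  [  -0.05     0.55    -0.15    -0.35]
  [  -0.20    -0.15     0.65    -0.15]
  [  -0.15    -0.05     0.00     0.70]
Compute the cofactors C_ij = (−1)^(i+j)·(3×3 minor ij) of I−A; the adjugate is their transpose:
adj(I−A) = Cᵀ =
  [ 0.222000   0.115375   0.026625   0.079250]
  [ 0.081250   0.404625   0.093375   0.228125]
  [ 0.099375   0.141250   0.304625   0.143000]
  [ 0.053375   0.053625   0.012375   0.285875]
det(I−A) = Σ_j (I−A)_1j·C_1j = (0.90)(0.222000) + (-0.25)(0.081250) + (0.00)(0.099375) + (-0.05)(0.053375) = 0.17681875
(I − A)⁻¹ = adj(I−A) / det(I−A) ≈
  [   1.2555     0.6525     0.1506     0.4482]
  [   0.4595     2.2884     0.5281     1.2902]
  [   0.5620     0.7988     1.7228     0.8087]
  [   0.3019     0.3033     0.0700     1.6168]
First solve x = (I − A)⁻¹ d = adj(I−A)·d / det(I−A); in particular x_E = (0.099375·360 + 0.141250·260 + 0.304625·100 + 0.143000·170) / 0.17681875 = 127.2725 / 0.17681875 ≈ 719.791.
Intermediate flow from I to E: z_IE = a_IE · x_E = 0.15 × 127.2725 / 0.17681875 = 19.090875 / 0.17681875 ≈ 108.0.

z_IE = 108.0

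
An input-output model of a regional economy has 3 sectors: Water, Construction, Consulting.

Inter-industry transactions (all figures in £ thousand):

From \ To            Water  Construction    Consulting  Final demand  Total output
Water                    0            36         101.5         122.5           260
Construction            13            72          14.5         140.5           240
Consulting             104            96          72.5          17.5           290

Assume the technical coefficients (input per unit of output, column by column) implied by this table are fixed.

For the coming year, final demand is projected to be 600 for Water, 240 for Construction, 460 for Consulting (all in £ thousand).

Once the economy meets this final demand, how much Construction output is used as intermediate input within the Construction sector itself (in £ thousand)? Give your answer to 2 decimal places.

z_22 = 162.47

Technical coefficients a_ij = z_ij / X_j:
  a_11 = 0/260 = 0.00, a_21 = 13/260 = 0.05, a_31 = 104/260 = 0.40
  a_12 = 36/240 = 0.15, a_22 = 72/240 = 0.30, a_32 = 96/240 = 0.40
  a_13 = 101.5/290 = 0.35, a_23 = 14.5/290 = 0.05, a_33 = 72.5/290 = 0.25
I − A =
  [   1.00    -0.15    -0.35]
  [  -0.05     0.70    -0.05]
  [  -0.40    -0.40     0.75]
Cofactors of I−A, C_ij = (−1)^(i+j)·(minor ij) (rows/columns in the sector order above):
  C_11 = (0.70)(0.75) − (-0.05)(-0.40) = 0.5050
  C_12 = −[(-0.05)(0.75) − (-0.05)(-0.40)] = 0.0575
  C_13 = (-0.05)(-0.40) − (0.70)(-0.40) = 0.3000
  C_21 = −[(-0.15)(0.75) − (-0.35)(-0.40)] = 0.2525
  C_22 = (1.00)(0.75) − (-0.35)(-0.40) = 0.6100
  C_23 = −[(1.00)(-0.40) − (-0.15)(-0.40)] = 0.4600
  C_31 = (-0.15)(-0.05) − (-0.35)(0.70) = 0.2525
  C_32 = −[(1.00)(-0.05) − (-0.35)(-0.05)] = 0.0675
  C_33 = (1.00)(0.70) − (-0.15)(-0.05) = 0.6925
det(I−A) = Σ_j (I−A)_1j·C_1j = (1.00)(0.5050) + (-0.15)(0.0575) + (-0.35)(0.3000) = 0.391375
adj(I−A) = Cᵀ =
  [ 0.5050   0.2525   0.2525]
  [ 0.0575   0.6100   0.0675]
  [ 0.3000   0.4600   0.6925]
(I − A)⁻¹ = adj(I−A) / det(I−A) ≈
  [   1.2903     0.6452     0.6452]
  [   0.1469     1.5586     0.1725]
  [   0.7665     1.1753     1.7694]
First solve x = (I − A)⁻¹ d = adj(I−A)·d / det(I−A); in particular x_2 = (0.0575·600 + 0.6100·240 + 0.0675·460) / 0.391375 = 211.95 / 0.391375 ≈ 541.5522.
Intermediate flow from 2 to 2: z_22 = a_22 · x_2 = 0.30 × 211.95 / 0.391375 = 63.585 / 0.391375 ≈ 162.47.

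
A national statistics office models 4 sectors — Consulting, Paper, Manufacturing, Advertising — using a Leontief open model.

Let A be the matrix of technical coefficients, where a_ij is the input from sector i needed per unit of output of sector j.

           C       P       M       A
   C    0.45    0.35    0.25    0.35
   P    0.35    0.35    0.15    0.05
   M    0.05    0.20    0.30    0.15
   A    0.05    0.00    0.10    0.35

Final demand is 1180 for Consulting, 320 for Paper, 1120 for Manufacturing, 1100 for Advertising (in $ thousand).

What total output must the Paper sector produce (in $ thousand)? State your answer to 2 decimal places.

I − A =
  [   0.55    -0.35    -0.25    -0.35]
  [  -0.35     0.65    -0.15    -0.05]
  [  -0.05    -0.20     0.70    -0.15]
  [  -0.05     0.00    -0.10     0.65]
Compute the cofactors C_ij = (−1)^(i+j)·(3×3 minor ij) of I−A; the adjugate is their transpose:
adj(I−A) = Cᵀ =
  [ 0.26550   0.19350   0.16425   0.19575]
  [ 0.16200   0.21800   0.12350   0.13250]
  [ 0.07200   0.08200   0.14050   0.07750]
  [ 0.03150   0.02750   0.03425   0.11975]
det(I−A) = Σ_j (I−A)_1j·C_1j = (0.55)(0.26550) + (-0.35)(0.16200) + (-0.25)(0.07200) + (-0.35)(0.03150) = 0.0603
(I − A)⁻¹ = adj(I−A) / det(I−A) ≈
  [   4.4030     3.2090     2.7239     3.2463]
  [   2.6866     3.6153     2.0481     2.1973]
  [   1.1940     1.3599     2.3300     1.2852]
  [   0.5224     0.4561     0.5680     1.9859]
x = (I − A)⁻¹ d = adj(I−A)·d / det(I−A), with det(I−A) = 0.0603:
  x_C = (0.26550·1180 + 0.19350·320 + 0.16425·1120 + 0.19575·1100) / 0.0603 = 774.495 / 0.0603 ≈ 12844.03
  x_P = (0.16200·1180 + 0.21800·320 + 0.12350·1120 + 0.13250·1100) / 0.0603 = 544.99 / 0.0603 ≈ 9037.98
  x_M = (0.07200·1180 + 0.08200·320 + 0.14050·1120 + 0.07750·1100) / 0.0603 = 353.81 / 0.0603 ≈ 5867.50
  x_A = (0.03150·1180 + 0.02750·320 + 0.03425·1120 + 0.11975·1100) / 0.0603 = 216.055 / 0.0603 ≈ 3583.00

x_P = 9037.98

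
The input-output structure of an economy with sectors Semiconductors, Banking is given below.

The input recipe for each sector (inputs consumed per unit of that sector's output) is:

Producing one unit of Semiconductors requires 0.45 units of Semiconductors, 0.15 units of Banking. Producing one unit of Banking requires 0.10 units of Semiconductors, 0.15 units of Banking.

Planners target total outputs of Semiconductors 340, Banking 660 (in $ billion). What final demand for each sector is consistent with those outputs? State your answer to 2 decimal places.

I − A =
  [   0.55    -0.10]
  [  -0.15     0.85]
d = (I − A) x:
  d_S = (+0.55)·340 + (-0.10)·660 = 121.00
  d_B = (-0.15)·340 + (+0.85)·660 = 510.00

d_S = 121.00, d_B = 510.00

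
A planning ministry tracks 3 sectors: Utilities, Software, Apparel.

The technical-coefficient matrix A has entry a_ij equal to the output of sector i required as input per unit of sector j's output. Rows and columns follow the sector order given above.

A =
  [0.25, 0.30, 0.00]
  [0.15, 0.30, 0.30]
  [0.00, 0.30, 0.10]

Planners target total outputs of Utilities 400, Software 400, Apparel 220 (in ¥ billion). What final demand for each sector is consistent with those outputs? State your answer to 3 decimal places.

d_1 = 180.000, d_2 = 154.000, d_3 = 78.000

I − A =
  [   0.75    -0.30     0.00]
  [  -0.15     0.70    -0.30]
  [   0.00    -0.30     0.90]
d = (I − A) x:
  d_1 = (+0.75)·400 + (-0.30)·400 + (+0.00)·220 = 180.000
  d_2 = (-0.15)·400 + (+0.70)·400 + (-0.30)·220 = 154.000
  d_3 = (+0.00)·400 + (-0.30)·400 + (+0.90)·220 = 78.000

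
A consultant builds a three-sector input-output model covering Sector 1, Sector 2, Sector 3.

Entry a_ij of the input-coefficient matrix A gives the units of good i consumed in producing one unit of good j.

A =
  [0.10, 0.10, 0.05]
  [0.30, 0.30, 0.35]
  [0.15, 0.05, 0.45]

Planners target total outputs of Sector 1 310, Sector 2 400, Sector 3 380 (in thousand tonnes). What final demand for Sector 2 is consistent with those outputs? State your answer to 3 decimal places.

d_2 = 54.000

I − A =
  [   0.90    -0.10    -0.05]
  [  -0.30     0.70    -0.35]
  [  -0.15    -0.05     0.55]
d = (I − A) x:
  d_1 = (+0.90)·310 + (-0.10)·400 + (-0.05)·380 = 220.000
  d_2 = (-0.30)·310 + (+0.70)·400 + (-0.35)·380 = 54.000
  d_3 = (-0.15)·310 + (-0.05)·400 + (+0.55)·380 = 142.500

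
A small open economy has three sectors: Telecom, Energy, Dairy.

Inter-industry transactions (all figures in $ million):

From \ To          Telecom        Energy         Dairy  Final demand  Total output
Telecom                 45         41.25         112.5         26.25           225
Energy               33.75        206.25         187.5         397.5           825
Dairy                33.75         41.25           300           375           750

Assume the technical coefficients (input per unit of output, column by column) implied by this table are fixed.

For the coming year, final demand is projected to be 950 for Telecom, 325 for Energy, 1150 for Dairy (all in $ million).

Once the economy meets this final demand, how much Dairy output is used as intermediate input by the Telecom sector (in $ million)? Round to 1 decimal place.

Technical coefficients a_ij = z_ij / X_j:
  a_11 = 45/225 = 0.20, a_21 = 33.75/225 = 0.15, a_31 = 33.75/225 = 0.15
  a_12 = 41.25/825 = 0.05, a_22 = 206.25/825 = 0.25, a_32 = 41.25/825 = 0.05
  a_13 = 112.5/750 = 0.15, a_23 = 187.5/750 = 0.25, a_33 = 300/750 = 0.40
I − A =
  [   0.80    -0.05    -0.15]
  [  -0.15     0.75    -0.25]
  [  -0.15    -0.05     0.60]
Cofactors of I−A, C_ij = (−1)^(i+j)·(minor ij) (rows/columns in the sector order above):
  C_11 = (0.75)(0.60) − (-0.25)(-0.05) = 0.4375
  C_12 = −[(-0.15)(0.60) − (-0.25)(-0.15)] = 0.1275
  C_13 = (-0.15)(-0.05) − (0.75)(-0.15) = 0.1200
  C_21 = −[(-0.05)(0.60) − (-0.15)(-0.05)] = 0.0375
  C_22 = (0.80)(0.60) − (-0.15)(-0.15) = 0.4575
  C_23 = −[(0.80)(-0.05) − (-0.05)(-0.15)] = 0.0475
  C_31 = (-0.05)(-0.25) − (-0.15)(0.75) = 0.1250
  C_32 = −[(0.80)(-0.25) − (-0.15)(-0.15)] = 0.2225
  C_33 = (0.80)(0.75) − (-0.05)(-0.15) = 0.5925
det(I−A) = Σ_j (I−A)_1j·C_1j = (0.80)(0.4375) + (-0.05)(0.1275) + (-0.15)(0.1200) = 0.325625
adj(I−A) = Cᵀ =
  [ 0.4375   0.0375   0.1250]
  [ 0.1275   0.4575   0.2225]
  [ 0.1200   0.0475   0.5925]
(I − A)⁻¹ = adj(I−A) / det(I−A) ≈
  [   1.3436     0.1152     0.3839]
  [   0.3916     1.4050     0.6833]
  [   0.3685     0.1459     1.8196]
First solve x = (I − A)⁻¹ d = adj(I−A)·d / det(I−A); in particular x_1 = (0.4375·950 + 0.0375·325 + 0.1250·1150) / 0.325625 = 571.5625 / 0.325625 ≈ 1755.278.
Intermediate flow from 3 to 1: z_31 = a_31 · x_1 = 0.15 × 571.5625 / 0.325625 = 85.734375 / 0.325625 ≈ 263.3.

z_31 = 263.3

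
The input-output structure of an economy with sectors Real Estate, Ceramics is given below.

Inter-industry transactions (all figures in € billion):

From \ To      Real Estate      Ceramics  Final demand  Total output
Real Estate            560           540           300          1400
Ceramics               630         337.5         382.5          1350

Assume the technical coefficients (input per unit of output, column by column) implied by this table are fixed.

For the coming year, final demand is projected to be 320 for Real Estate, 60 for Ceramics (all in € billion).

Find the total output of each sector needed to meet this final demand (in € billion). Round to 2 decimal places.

Technical coefficients a_ij = z_ij / X_j:
  a_11 = 560/1400 = 0.40, a_21 = 630/1400 = 0.45
  a_12 = 540/1350 = 0.40, a_22 = 337.5/1350 = 0.25
I − A =
  [   0.60    -0.40]
  [  -0.45     0.75]
det(I−A) = (0.60)(0.75) − (-0.40)(-0.45) = 0.2700
adj(I−A) = [[0.75, 0.40], [0.45, 0.60]]
(I − A)⁻¹ = adj(I−A) / det(I−A) ≈
  [   2.7778     1.4815]
  [   1.6667     2.2222]
x = (I − A)⁻¹ d = adj(I−A)·d / det(I−A), with det(I−A) = 0.2700:
  x_1 = (0.75·320 + 0.40·60) / 0.2700 = 264.00 / 0.2700 ≈ 977.78
  x_2 = (0.45·320 + 0.60·60) / 0.2700 = 180.00 / 0.2700 ≈ 666.67

x_1 = 977.78, x_2 = 666.67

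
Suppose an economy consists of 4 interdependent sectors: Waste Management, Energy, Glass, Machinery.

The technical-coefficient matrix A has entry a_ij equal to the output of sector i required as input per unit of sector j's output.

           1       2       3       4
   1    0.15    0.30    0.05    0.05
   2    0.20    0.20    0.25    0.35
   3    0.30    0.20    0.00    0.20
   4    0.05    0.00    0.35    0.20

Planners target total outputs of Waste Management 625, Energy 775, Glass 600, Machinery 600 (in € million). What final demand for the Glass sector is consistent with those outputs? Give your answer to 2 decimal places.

d_3 = 137.50

I − A =
  [   0.85    -0.30    -0.05    -0.05]
  [  -0.20     0.80    -0.25    -0.35]
  [  -0.30    -0.20     1.00    -0.20]
  [  -0.05     0.00    -0.35     0.80]
d = (I − A) x:
  d_1 = (+0.85)·625 + (-0.30)·775 + (-0.05)·600 + (-0.05)·600 = 238.75
  d_2 = (-0.20)·625 + (+0.80)·775 + (-0.25)·600 + (-0.35)·600 = 135.00
  d_3 = (-0.30)·625 + (-0.20)·775 + (+1.00)·600 + (-0.20)·600 = 137.50
  d_4 = (-0.05)·625 + (+0.00)·775 + (-0.35)·600 + (+0.80)·600 = 238.75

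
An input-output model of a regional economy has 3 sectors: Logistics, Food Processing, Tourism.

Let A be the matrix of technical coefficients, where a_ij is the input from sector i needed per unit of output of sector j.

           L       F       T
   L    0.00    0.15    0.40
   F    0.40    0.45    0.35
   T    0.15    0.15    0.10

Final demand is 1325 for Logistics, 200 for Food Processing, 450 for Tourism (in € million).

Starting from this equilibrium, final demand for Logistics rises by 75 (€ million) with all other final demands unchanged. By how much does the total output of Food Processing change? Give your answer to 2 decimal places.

I − A =
  [   1.00    -0.15    -0.40]
  [  -0.40     0.55    -0.35]
  [  -0.15    -0.15     0.90]
Cofactors of I−A, C_ij = (−1)^(i+j)·(minor ij) (rows/columns in the sector order above):
  C_11 = (0.55)(0.90) − (-0.35)(-0.15) = 0.4425
  C_12 = −[(-0.40)(0.90) − (-0.35)(-0.15)] = 0.4125
  C_13 = (-0.40)(-0.15) − (0.55)(-0.15) = 0.1425
  C_21 = −[(-0.15)(0.90) − (-0.40)(-0.15)] = 0.1950
  C_22 = (1.00)(0.90) − (-0.40)(-0.15) = 0.8400
  C_23 = −[(1.00)(-0.15) − (-0.15)(-0.15)] = 0.1725
  C_31 = (-0.15)(-0.35) − (-0.40)(0.55) = 0.2725
  C_32 = −[(1.00)(-0.35) − (-0.40)(-0.40)] = 0.5100
  C_33 = (1.00)(0.55) − (-0.15)(-0.40) = 0.4900
det(I−A) = Σ_j (I−A)_1j·C_1j = (1.00)(0.4425) + (-0.15)(0.4125) + (-0.40)(0.1425) = 0.323625
adj(I−A) = Cᵀ =
  [ 0.4425   0.1950   0.2725]
  [ 0.4125   0.8400   0.5100]
  [ 0.1425   0.1725   0.4900]
(I − A)⁻¹ = adj(I−A) / det(I−A) ≈
  [   1.3673     0.6025     0.8420]
  [   1.2746     2.5956     1.5759]
  [   0.4403     0.5330     1.5141]
Δx = (I − A)⁻¹ Δd with Δd having +75 in the Logistics component and 0 elsewhere.
So Δx_F = L_FL · (+75), where L_FL = adj(I−A)_FL / det(I−A) = 0.4125 / 0.323625.
Δx_F = 0.4125 × (+75) / 0.323625 = 30.9375 / 0.323625 ≈ 95.60.

Δx_F = 95.60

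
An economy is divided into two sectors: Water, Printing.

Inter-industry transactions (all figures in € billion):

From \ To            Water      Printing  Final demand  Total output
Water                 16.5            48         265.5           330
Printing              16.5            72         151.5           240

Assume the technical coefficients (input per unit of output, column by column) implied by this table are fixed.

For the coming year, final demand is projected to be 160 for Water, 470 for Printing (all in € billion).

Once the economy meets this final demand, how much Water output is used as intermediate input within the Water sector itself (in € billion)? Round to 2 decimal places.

Technical coefficients a_ij = z_ij / X_j:
  a_11 = 16.5/330 = 0.05, a_21 = 16.5/330 = 0.05
  a_12 = 48/240 = 0.20, a_22 = 72/240 = 0.30
I − A =
  [   0.95    -0.20]
  [  -0.05     0.70]
det(I−A) = (0.95)(0.70) − (-0.20)(-0.05) = 0.6550
adj(I−A) = [[0.70, 0.20], [0.05, 0.95]]
(I − A)⁻¹ = adj(I−A) / det(I−A) ≈
  [   1.0687     0.3053]
  [   0.0763     1.4504]
First solve x = (I − A)⁻¹ d = adj(I−A)·d / det(I−A); in particular x_1 = (0.70·160 + 0.20·470) / 0.6550 = 206.00 / 0.6550 ≈ 314.5038.
Intermediate flow from 1 to 1: z_11 = a_11 · x_1 = 0.05 × 206.00 / 0.6550 = 10.30 / 0.6550 ≈ 15.73.

z_11 = 15.73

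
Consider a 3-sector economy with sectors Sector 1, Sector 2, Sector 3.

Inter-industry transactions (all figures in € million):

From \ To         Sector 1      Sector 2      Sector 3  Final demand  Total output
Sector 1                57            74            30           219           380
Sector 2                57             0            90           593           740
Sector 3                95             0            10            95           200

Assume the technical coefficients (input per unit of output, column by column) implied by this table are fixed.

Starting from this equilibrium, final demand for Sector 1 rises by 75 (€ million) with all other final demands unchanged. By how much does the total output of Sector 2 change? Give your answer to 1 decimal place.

Technical coefficients a_ij = z_ij / X_j:
  a_11 = 57/380 = 0.15, a_21 = 57/380 = 0.15, a_31 = 95/380 = 0.25
  a_12 = 74/740 = 0.10, a_22 = 0/740 = 0.00, a_32 = 0/740 = 0.00
  a_13 = 30/200 = 0.15, a_23 = 90/200 = 0.45, a_33 = 10/200 = 0.05
I − A =
  [   0.85    -0.10    -0.15]
  [  -0.15     1.00    -0.45]
  [  -0.25     0.00     0.95]
Cofactors of I−A, C_ij = (−1)^(i+j)·(minor ij) (rows/columns in the sector order above):
  C_11 = (1.00)(0.95) − (-0.45)(0.00) = 0.9500
  C_12 = −[(-0.15)(0.95) − (-0.45)(-0.25)] = 0.2550
  C_13 = (-0.15)(0.00) − (1.00)(-0.25) = 0.2500
  C_21 = −[(-0.10)(0.95) − (-0.15)(0.00)] = 0.0950
  C_22 = (0.85)(0.95) − (-0.15)(-0.25) = 0.7700
  C_23 = −[(0.85)(0.00) − (-0.10)(-0.25)] = 0.0250
  C_31 = (-0.10)(-0.45) − (-0.15)(1.00) = 0.1950
  C_32 = −[(0.85)(-0.45) − (-0.15)(-0.15)] = 0.4050
  C_33 = (0.85)(1.00) − (-0.10)(-0.15) = 0.8350
det(I−A) = Σ_j (I−A)_1j·C_1j = (0.85)(0.9500) + (-0.10)(0.2550) + (-0.15)(0.2500) = 0.7445
adj(I−A) = Cᵀ =
  [ 0.9500   0.0950   0.1950]
  [ 0.2550   0.7700   0.4050]
  [ 0.2500   0.0250   0.8350]
(I − A)⁻¹ = adj(I−A) / det(I−A) ≈
  [   1.2760     0.1276     0.2619]
  [   0.3425     1.0343     0.5440]
  [   0.3358     0.0336     1.1216]
Δx = (I − A)⁻¹ Δd with Δd having +75 in the Sector 1 component and 0 elsewhere.
So Δx_2 = L_21 · (+75), where L_21 = adj(I−A)_21 / det(I−A) = 0.2550 / 0.7445.
Δx_2 = 0.2550 × (+75) / 0.7445 = 19.125 / 0.7445 ≈ 25.7.

Δx_2 = 25.7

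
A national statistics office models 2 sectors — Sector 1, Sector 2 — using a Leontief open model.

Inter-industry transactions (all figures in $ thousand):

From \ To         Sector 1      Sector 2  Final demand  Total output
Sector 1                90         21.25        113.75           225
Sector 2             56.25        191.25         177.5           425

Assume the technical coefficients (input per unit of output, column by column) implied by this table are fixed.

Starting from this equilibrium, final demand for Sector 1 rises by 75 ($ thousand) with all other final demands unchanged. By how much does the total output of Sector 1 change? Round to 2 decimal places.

Technical coefficients a_ij = z_ij / X_j:
  a_11 = 90/225 = 0.40, a_21 = 56.25/225 = 0.25
  a_12 = 21.25/425 = 0.05, a_22 = 191.25/425 = 0.45
I − A =
  [   0.60    -0.05]
  [  -0.25     0.55]
det(I−A) = (0.60)(0.55) − (-0.05)(-0.25) = 0.3175
adj(I−A) = [[0.55, 0.05], [0.25, 0.60]]
(I − A)⁻¹ = adj(I−A) / det(I−A) ≈
  [   1.7323     0.1575]
  [   0.7874     1.8898]
Δx = (I − A)⁻¹ Δd with Δd having +75 in the Sector 1 component and 0 elsewhere.
So Δx_1 = L_11 · (+75), where L_11 = adj(I−A)_11 / det(I−A) = 0.55 / 0.3175.
Δx_1 = 0.55 × (+75) / 0.3175 = 41.25 / 0.3175 ≈ 129.92.

Δx_1 = 129.92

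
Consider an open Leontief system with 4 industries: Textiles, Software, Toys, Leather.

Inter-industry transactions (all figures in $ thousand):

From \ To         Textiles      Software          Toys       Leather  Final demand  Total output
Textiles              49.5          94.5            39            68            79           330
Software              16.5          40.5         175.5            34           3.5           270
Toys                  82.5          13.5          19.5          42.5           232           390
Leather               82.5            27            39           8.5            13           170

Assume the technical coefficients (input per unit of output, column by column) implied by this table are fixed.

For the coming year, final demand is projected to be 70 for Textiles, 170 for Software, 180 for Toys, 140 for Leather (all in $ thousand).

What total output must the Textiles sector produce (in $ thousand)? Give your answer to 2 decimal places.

Technical coefficients a_ij = z_ij / X_j:
  a_11 = 49.5/330 = 0.15, a_21 = 16.5/330 = 0.05, a_31 = 82.5/330 = 0.25, a_41 = 82.5/330 = 0.25
  a_12 = 94.5/270 = 0.35, a_22 = 40.5/270 = 0.15, a_32 = 13.5/270 = 0.05, a_42 = 27/270 = 0.10
  a_13 = 39/390 = 0.10, a_23 = 175.5/390 = 0.45, a_33 = 19.5/390 = 0.05, a_43 = 39/390 = 0.10
  a_14 = 68/170 = 0.40, a_24 = 34/170 = 0.20, a_34 = 42.5/170 = 0.25, a_44 = 8.5/170 = 0.05
I − A =
  [   0.85    -0.35    -0.10    -0.40]
  [  -0.05     0.85    -0.45    -0.20]
  [  -0.25    -0.05     0.95    -0.25]
  [  -0.25    -0.10    -0.10     0.95]
Compute the cofactors C_ij = (−1)^(i+j)·(3×3 minor ij) of I−A; the adjugate is their transpose:
adj(I−A) = Cᵀ =
  [ 0.693250   0.354375   0.287375   0.442125]
  [ 0.231375   0.610875   0.347125   0.317375]
  [ 0.256125   0.171625   0.548250   0.288250]
  [ 0.233750   0.175625   0.169875   0.589750]
det(I−A) = Σ_j (I−A)_1j·C_1j = (0.85)(0.693250) + (-0.35)(0.231375) + (-0.10)(0.256125) + (-0.40)(0.233750) = 0.38916875
(I − A)⁻¹ = adj(I−A) / det(I−A) ≈
  [   1.7814     0.9106     0.7384     1.1361]
  [   0.5945     1.5697     0.8920     0.8155]
  [   0.6581     0.4410     1.4088     0.7407]
  [   0.6006     0.4513     0.4365     1.5154]
x = (I − A)⁻¹ d = adj(I−A)·d / det(I−A), with det(I−A) = 0.38916875:
  x_1 = (0.693250·70 + 0.354375·170 + 0.287375·180 + 0.442125·140) / 0.38916875 = 222.39625 / 0.38916875 ≈ 571.46
  x_2 = (0.231375·70 + 0.610875·170 + 0.347125·180 + 0.317375·140) / 0.38916875 = 226.96 / 0.38916875 ≈ 583.19
  x_3 = (0.256125·70 + 0.171625·170 + 0.548250·180 + 0.288250·140) / 0.38916875 = 186.145 / 0.38916875 ≈ 478.31
  x_4 = (0.233750·70 + 0.175625·170 + 0.169875·180 + 0.589750·140) / 0.38916875 = 159.36125 / 0.38916875 ≈ 409.49

x_1 = 571.46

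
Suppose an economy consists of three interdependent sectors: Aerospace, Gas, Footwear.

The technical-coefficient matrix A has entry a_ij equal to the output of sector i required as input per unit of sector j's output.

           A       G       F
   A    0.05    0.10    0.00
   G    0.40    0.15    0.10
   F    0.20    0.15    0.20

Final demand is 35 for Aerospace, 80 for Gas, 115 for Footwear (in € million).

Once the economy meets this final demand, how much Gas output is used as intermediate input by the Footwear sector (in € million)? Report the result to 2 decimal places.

I − A =
  [   0.95    -0.10     0.00]
  [  -0.40     0.85    -0.10]
  [  -0.20    -0.15     0.80]
Cofactors of I−A, C_ij = (−1)^(i+j)·(minor ij) (rows/columns in the sector order above):
  C_11 = (0.85)(0.80) − (-0.10)(-0.15) = 0.6650
  C_12 = −[(-0.40)(0.80) − (-0.10)(-0.20)] = 0.3400
  C_13 = (-0.40)(-0.15) − (0.85)(-0.20) = 0.2300
  C_21 = −[(-0.10)(0.80) − (0.00)(-0.15)] = 0.0800
  C_22 = (0.95)(0.80) − (0.00)(-0.20) = 0.7600
  C_23 = −[(0.95)(-0.15) − (-0.10)(-0.20)] = 0.1625
  C_31 = (-0.10)(-0.10) − (0.00)(0.85) = 0.0100
  C_32 = −[(0.95)(-0.10) − (0.00)(-0.40)] = 0.0950
  C_33 = (0.95)(0.85) − (-0.10)(-0.40) = 0.7675
det(I−A) = Σ_j (I−A)_1j·C_1j = (0.95)(0.6650) + (-0.10)(0.3400) + (0.00)(0.2300) = 0.59775
adj(I−A) = Cᵀ =
  [ 0.6650   0.0800   0.0100]
  [ 0.3400   0.7600   0.0950]
  [ 0.2300   0.1625   0.7675]
(I − A)⁻¹ = adj(I−A) / det(I−A) ≈
  [   1.1125     0.1338     0.0167]
  [   0.5688     1.2714     0.1589]
  [   0.3848     0.2719     1.2840]
First solve x = (I − A)⁻¹ d = adj(I−A)·d / det(I−A); in particular x_F = (0.2300·35 + 0.1625·80 + 0.7675·115) / 0.59775 = 109.3125 / 0.59775 ≈ 182.8733.
Intermediate flow from G to F: z_GF = a_GF · x_F = 0.10 × 109.3125 / 0.59775 = 10.93125 / 0.59775 ≈ 18.29.

z_GF = 18.29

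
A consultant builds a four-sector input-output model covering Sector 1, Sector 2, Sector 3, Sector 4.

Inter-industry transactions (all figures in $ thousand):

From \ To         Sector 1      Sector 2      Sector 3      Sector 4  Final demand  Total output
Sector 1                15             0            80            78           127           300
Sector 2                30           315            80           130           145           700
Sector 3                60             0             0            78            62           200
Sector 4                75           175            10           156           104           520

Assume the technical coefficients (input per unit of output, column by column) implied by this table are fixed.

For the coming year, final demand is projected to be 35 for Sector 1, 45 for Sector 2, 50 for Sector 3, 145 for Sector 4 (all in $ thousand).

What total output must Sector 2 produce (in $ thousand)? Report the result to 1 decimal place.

x_2 = 411.0

Technical coefficients a_ij = z_ij / X_j:
  a_11 = 15/300 = 0.05, a_21 = 30/300 = 0.10, a_31 = 60/300 = 0.20, a_41 = 75/300 = 0.25
  a_12 = 0/700 = 0.00, a_22 = 315/700 = 0.45, a_32 = 0/700 = 0.00, a_42 = 175/700 = 0.25
  a_13 = 80/200 = 0.40, a_23 = 80/200 = 0.40, a_33 = 0/200 = 0.00, a_43 = 10/200 = 0.05
  a_14 = 78/520 = 0.15, a_24 = 130/520 = 0.25, a_34 = 78/520 = 0.15, a_44 = 156/520 = 0.30
I − A =
  [   0.95     0.00    -0.40    -0.15]
  [  -0.10     0.55    -0.40    -0.25]
  [  -0.20     0.00     1.00    -0.15]
  [  -0.25    -0.25    -0.05     0.70]
Compute the cofactors C_ij = (−1)^(i+j)·(3×3 minor ij) of I−A; the adjugate is their transpose:
adj(I−A) = Cᵀ =
  [ 0.303375   0.052500   0.148125   0.115500]
  [ 0.205250   0.547875   0.316625   0.307500]
  [ 0.088875   0.043125   0.282000   0.094875]
  [ 0.188000   0.217500   0.186125   0.478500]
det(I−A) = Σ_j (I−A)_1j·C_1j = (0.95)(0.303375) + (0.00)(0.205250) + (-0.40)(0.088875) + (-0.15)(0.188000) = 0.22445625
(I − A)⁻¹ = adj(I−A) / det(I−A) ≈
  [   1.3516     0.2339     0.6599     0.5146]
  [   0.9144     2.4409     1.4106     1.3700]
  [   0.3960     0.1921     1.2564     0.4227]
  [   0.8376     0.9690     0.8292     2.1318]
x = (I − A)⁻¹ d = adj(I−A)·d / det(I−A), with det(I−A) = 0.22445625:
  x_1 = (0.303375·35 + 0.052500·45 + 0.148125·50 + 0.115500·145) / 0.22445625 = 37.134375 / 0.22445625 ≈ 165.4
  x_2 = (0.205250·35 + 0.547875·45 + 0.316625·50 + 0.307500·145) / 0.22445625 = 92.256875 / 0.22445625 ≈ 411.0
  x_3 = (0.088875·35 + 0.043125·45 + 0.282000·50 + 0.094875·145) / 0.22445625 = 32.908125 / 0.22445625 ≈ 146.6
  x_4 = (0.188000·35 + 0.217500·45 + 0.186125·50 + 0.478500·145) / 0.22445625 = 95.05625 / 0.22445625 ≈ 423.5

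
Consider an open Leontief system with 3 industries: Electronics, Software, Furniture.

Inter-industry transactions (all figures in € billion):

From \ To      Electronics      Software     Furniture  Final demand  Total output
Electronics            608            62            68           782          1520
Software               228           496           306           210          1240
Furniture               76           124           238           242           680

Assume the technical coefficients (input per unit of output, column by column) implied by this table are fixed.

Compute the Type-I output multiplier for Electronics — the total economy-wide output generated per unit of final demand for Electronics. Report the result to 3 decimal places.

m_1 = 2.595

Technical coefficients a_ij = z_ij / X_j:
  a_11 = 608/1520 = 0.40, a_21 = 228/1520 = 0.15, a_31 = 76/1520 = 0.05
  a_12 = 62/1240 = 0.05, a_22 = 496/1240 = 0.40, a_32 = 124/1240 = 0.10
  a_13 = 68/680 = 0.10, a_23 = 306/680 = 0.45, a_33 = 238/680 = 0.35
I − A =
  [   0.60    -0.05    -0.10]
  [  -0.15     0.60    -0.45]
  [  -0.05    -0.10     0.65]
Cofactors of I−A, C_ij = (−1)^(i+j)·(minor ij) (rows/columns in the sector order above):
  C_11 = (0.60)(0.65) − (-0.45)(-0.10) = 0.3450
  C_12 = −[(-0.15)(0.65) − (-0.45)(-0.05)] = 0.1200
  C_13 = (-0.15)(-0.10) − (0.60)(-0.05) = 0.0450
  C_21 = −[(-0.05)(0.65) − (-0.10)(-0.10)] = 0.0425
  C_22 = (0.60)(0.65) − (-0.10)(-0.05) = 0.3850
  C_23 = −[(0.60)(-0.10) − (-0.05)(-0.05)] = 0.0625
  C_31 = (-0.05)(-0.45) − (-0.10)(0.60) = 0.0825
  C_32 = −[(0.60)(-0.45) − (-0.10)(-0.15)] = 0.2850
  C_33 = (0.60)(0.60) − (-0.05)(-0.15) = 0.3525
det(I−A) = Σ_j (I−A)_1j·C_1j = (0.60)(0.3450) + (-0.05)(0.1200) + (-0.10)(0.0450) = 0.1965
adj(I−A) = Cᵀ =
  [ 0.3450   0.0425   0.0825]
  [ 0.1200   0.3850   0.2850]
  [ 0.0450   0.0625   0.3525]
(I − A)⁻¹ = adj(I−A) / det(I−A) ≈
  [   1.7557     0.2163     0.4198]
  [   0.6107     1.9593     1.4504]
  [   0.2290     0.3181     1.7939]
The output multiplier for sector j is the column-j sum of the Leontief inverse (I − A)⁻¹ = adj(I−A) / det(I−A).
Column 1 of adj(I−A): (0.3450, 0.1200, 0.0450); det(I−A) = 0.1965.
m_1 = (0.3450 + 0.1200 + 0.0450) / 0.1965 = 0.51 / 0.1965 ≈ 2.595.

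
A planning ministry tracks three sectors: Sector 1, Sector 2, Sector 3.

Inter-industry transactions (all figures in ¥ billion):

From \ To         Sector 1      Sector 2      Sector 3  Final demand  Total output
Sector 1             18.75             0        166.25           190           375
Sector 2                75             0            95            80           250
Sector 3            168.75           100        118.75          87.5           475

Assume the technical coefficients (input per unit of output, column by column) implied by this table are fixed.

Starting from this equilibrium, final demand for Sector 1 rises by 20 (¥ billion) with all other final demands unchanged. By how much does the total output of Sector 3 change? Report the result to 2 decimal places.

Technical coefficients a_ij = z_ij / X_j:
  a_11 = 18.75/375 = 0.05, a_21 = 75/375 = 0.20, a_31 = 168.75/375 = 0.45
  a_12 = 0/250 = 0.00, a_22 = 0/250 = 0.00, a_32 = 100/250 = 0.40
  a_13 = 166.25/475 = 0.35, a_23 = 95/475 = 0.20, a_33 = 118.75/475 = 0.25
I − A =
  [   0.95     0.00    -0.35]
  [  -0.20     1.00    -0.20]
  [  -0.45    -0.40     0.75]
Cofactors of I−A, C_ij = (−1)^(i+j)·(minor ij) (rows/columns in the sector order above):
  C_11 = (1.00)(0.75) − (-0.20)(-0.40) = 0.6700
  C_12 = −[(-0.20)(0.75) − (-0.20)(-0.45)] = 0.2400
  C_13 = (-0.20)(-0.40) − (1.00)(-0.45) = 0.5300
  C_21 = −[(0.00)(0.75) − (-0.35)(-0.40)] = 0.1400
  C_22 = (0.95)(0.75) − (-0.35)(-0.45) = 0.5550
  C_23 = −[(0.95)(-0.40) − (0.00)(-0.45)] = 0.3800
  C_31 = (0.00)(-0.20) − (-0.35)(1.00) = 0.3500
  C_32 = −[(0.95)(-0.20) − (-0.35)(-0.20)] = 0.2600
  C_33 = (0.95)(1.00) − (0.00)(-0.20) = 0.9500
det(I−A) = Σ_j (I−A)_1j·C_1j = (0.95)(0.6700) + (0.00)(0.2400) + (-0.35)(0.5300) = 0.4510
adj(I−A) = Cᵀ =
  [ 0.6700   0.1400   0.3500]
  [ 0.2400   0.5550   0.2600]
  [ 0.5300   0.3800   0.9500]
(I − A)⁻¹ = adj(I−A) / det(I−A) ≈
  [   1.4856     0.3104     0.7761]
  [   0.5322     1.2306     0.5765]
  [   1.1752     0.8426     2.1064]
Δx = (I − A)⁻¹ Δd with Δd having +20 in the Sector 1 component and 0 elsewhere.
So Δx_3 = L_31 · (+20), where L_31 = adj(I−A)_31 / det(I−A) = 0.5300 / 0.4510.
Δx_3 = 0.5300 × (+20) / 0.4510 = 10.60 / 0.4510 ≈ 23.50.

Δx_3 = 23.50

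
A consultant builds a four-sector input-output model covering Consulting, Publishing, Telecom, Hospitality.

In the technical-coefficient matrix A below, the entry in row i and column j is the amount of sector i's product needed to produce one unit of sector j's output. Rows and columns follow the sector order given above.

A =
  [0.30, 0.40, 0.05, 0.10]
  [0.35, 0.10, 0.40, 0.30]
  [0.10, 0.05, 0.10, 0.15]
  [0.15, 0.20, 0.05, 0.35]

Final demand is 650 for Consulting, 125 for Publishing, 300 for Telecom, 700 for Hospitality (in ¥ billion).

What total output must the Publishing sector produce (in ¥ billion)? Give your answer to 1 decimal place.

x_2 = 2776.2

I − A =
  [   0.70    -0.40    -0.05    -0.10]
  [  -0.35     0.90    -0.40    -0.30]
  [  -0.10    -0.05     0.90    -0.15]
  [  -0.15    -0.20    -0.05     0.65]
Compute the cofactors C_ij = (−1)^(i+j)·(3×3 minor ij) of I−A; the adjugate is their transpose:
adj(I−A) = Cᵀ =
  [ 0.440000   0.252375   0.148750   0.218500]
  [ 0.279125   0.385875   0.201875   0.267625]
  [ 0.096875   0.080000   0.238000   0.106750]
  [ 0.194875   0.183125   0.114750   0.405625]
det(I−A) = Σ_j (I−A)_1j·C_1j = (0.70)(0.440000) + (-0.40)(0.279125) + (-0.05)(0.096875) + (-0.10)(0.194875) = 0.17201875
(I − A)⁻¹ = adj(I−A) / det(I−A) ≈
  [   2.5579     1.4671     0.8647     1.2702]
  [   1.6226     2.2432     1.1736     1.5558]
  [   0.5632     0.4651     1.3836     0.6206]
  [   1.1329     1.0646     0.6671     2.3580]
x = (I − A)⁻¹ d = adj(I−A)·d / det(I−A), with det(I−A) = 0.17201875:
  x_1 = (0.440000·650 + 0.252375·125 + 0.148750·300 + 0.218500·700) / 0.17201875 = 515.121875 / 0.17201875 ≈ 2994.6
  x_2 = (0.279125·650 + 0.385875·125 + 0.201875·300 + 0.267625·700) / 0.17201875 = 477.565625 / 0.17201875 ≈ 2776.2
  x_3 = (0.096875·650 + 0.080000·125 + 0.238000·300 + 0.106750·700) / 0.17201875 = 219.09375 / 0.17201875 ≈ 1273.7
  x_4 = (0.194875·650 + 0.183125·125 + 0.114750·300 + 0.405625·700) / 0.17201875 = 467.921875 / 0.17201875 ≈ 2720.2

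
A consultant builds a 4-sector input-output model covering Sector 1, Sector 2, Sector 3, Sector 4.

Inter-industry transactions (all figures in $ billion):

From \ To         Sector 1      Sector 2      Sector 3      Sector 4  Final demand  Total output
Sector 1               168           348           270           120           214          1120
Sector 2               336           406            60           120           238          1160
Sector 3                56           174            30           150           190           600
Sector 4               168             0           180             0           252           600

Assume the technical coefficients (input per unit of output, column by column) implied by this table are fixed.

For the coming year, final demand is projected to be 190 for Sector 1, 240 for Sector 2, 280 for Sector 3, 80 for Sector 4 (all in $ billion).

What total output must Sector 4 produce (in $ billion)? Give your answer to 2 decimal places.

x_4 = 424.89

Technical coefficients a_ij = z_ij / X_j:
  a_11 = 168/1120 = 0.15, a_21 = 336/1120 = 0.30, a_31 = 56/1120 = 0.05, a_41 = 168/1120 = 0.15
  a_12 = 348/1160 = 0.30, a_22 = 406/1160 = 0.35, a_32 = 174/1160 = 0.15, a_42 = 0/1160 = 0.00
  a_13 = 270/600 = 0.45, a_23 = 60/600 = 0.10, a_33 = 30/600 = 0.05, a_43 = 180/600 = 0.30
  a_14 = 120/600 = 0.20, a_24 = 120/600 = 0.20, a_34 = 150/600 = 0.25, a_44 = 0/600 = 0.00
I − A =
  [   0.85    -0.30    -0.45    -0.20]
  [  -0.30     0.65    -0.10    -0.20]
  [  -0.05    -0.15     0.95    -0.25]
  [  -0.15     0.00    -0.30     1.00]
Compute the cofactors C_ij = (−1)^(i+j)·(3×3 minor ij) of I−A; the adjugate is their transpose:
adj(I−A) = Cᵀ =
  [ 0.544750   0.339000   0.379500   0.271625]
  [ 0.302750   0.672875   0.299500   0.270000]
  [ 0.106375   0.149250   0.434000   0.159625]
  [ 0.113625   0.095625   0.187125   0.390250]
det(I−A) = Σ_j (I−A)_1j·C_1j = (0.85)(0.544750) + (-0.30)(0.302750) + (-0.45)(0.106375) + (-0.20)(0.113625) = 0.30161875
(I − A)⁻¹ = adj(I−A) / det(I−A) ≈
  [   1.8061     1.1239     1.2582     0.9006]
  [   1.0038     2.2309     0.9930     0.8952]
  [   0.3527     0.4948     1.4389     0.5292]
  [   0.3767     0.3170     0.6204     1.2939]
x = (I − A)⁻¹ d = adj(I−A)·d / det(I−A), with det(I−A) = 0.30161875:
  x_1 = (0.544750·190 + 0.339000·240 + 0.379500·280 + 0.271625·80) / 0.30161875 = 312.8525 / 0.30161875 ≈ 1037.24
  x_2 = (0.302750·190 + 0.672875·240 + 0.299500·280 + 0.270000·80) / 0.30161875 = 324.4725 / 0.30161875 ≈ 1075.77
  x_3 = (0.106375·190 + 0.149250·240 + 0.434000·280 + 0.159625·80) / 0.30161875 = 190.32125 / 0.30161875 ≈ 631.00
  x_4 = (0.113625·190 + 0.095625·240 + 0.187125·280 + 0.390250·80) / 0.30161875 = 128.15375 / 0.30161875 ≈ 424.89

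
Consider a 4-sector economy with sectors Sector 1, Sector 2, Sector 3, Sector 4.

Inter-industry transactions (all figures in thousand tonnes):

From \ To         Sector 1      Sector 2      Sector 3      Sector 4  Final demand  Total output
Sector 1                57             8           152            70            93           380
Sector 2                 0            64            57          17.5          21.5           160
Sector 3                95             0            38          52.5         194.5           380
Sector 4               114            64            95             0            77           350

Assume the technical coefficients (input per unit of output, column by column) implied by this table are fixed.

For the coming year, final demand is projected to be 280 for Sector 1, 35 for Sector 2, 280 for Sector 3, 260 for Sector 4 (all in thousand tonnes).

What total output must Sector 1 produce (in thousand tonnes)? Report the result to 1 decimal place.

x_1 = 858.8

Technical coefficients a_ij = z_ij / X_j:
  a_11 = 57/380 = 0.15, a_21 = 0/380 = 0.00, a_31 = 95/380 = 0.25, a_41 = 114/380 = 0.30
  a_12 = 8/160 = 0.05, a_22 = 64/160 = 0.40, a_32 = 0/160 = 0.00, a_42 = 64/160 = 0.40
  a_13 = 152/380 = 0.40, a_23 = 57/380 = 0.15, a_33 = 38/380 = 0.10, a_43 = 95/380 = 0.25
  a_14 = 70/350 = 0.20, a_24 = 17.5/350 = 0.05, a_34 = 52.5/350 = 0.15, a_44 = 0/350 = 0.00
I − A =
  [   0.85    -0.05    -0.40    -0.20]
  [   0.00     0.60    -0.15    -0.05]
  [  -0.25     0.00     0.90    -0.15]
  [  -0.30    -0.40    -0.25     1.00]
Compute the cofactors C_ij = (−1)^(i+j)·(3×3 minor ij) of I−A; the adjugate is their transpose:
adj(I−A) = Cᵀ =
  [ 0.490500   0.139125   0.282125   0.147375]
  [ 0.060875   0.548625   0.135125   0.059875]
  [ 0.172000   0.085750   0.456250   0.107125]
  [ 0.214500   0.282625   0.252750   0.397125]
det(I−A) = Σ_j (I−A)_1j·C_1j = (0.85)(0.490500) + (-0.05)(0.060875) + (-0.40)(0.172000) + (-0.20)(0.214500) = 0.30218125
(I − A)⁻¹ = adj(I−A) / det(I−A) ≈
  [   1.6232     0.4604     0.9336     0.4877]
  [   0.2015     1.8155     0.4472     0.1981]
  [   0.5692     0.2838     1.5099     0.3545]
  [   0.7098     0.9353     0.8364     1.3142]
x = (I − A)⁻¹ d = adj(I−A)·d / det(I−A), with det(I−A) = 0.30218125:
  x_1 = (0.490500·280 + 0.139125·35 + 0.282125·280 + 0.147375·260) / 0.30218125 = 259.521875 / 0.30218125 ≈ 858.8
  x_2 = (0.060875·280 + 0.548625·35 + 0.135125·280 + 0.059875·260) / 0.30218125 = 89.649375 / 0.30218125 ≈ 296.7
  x_3 = (0.172000·280 + 0.085750·35 + 0.456250·280 + 0.107125·260) / 0.30218125 = 206.76375 / 0.30218125 ≈ 684.2
  x_4 = (0.214500·280 + 0.282625·35 + 0.252750·280 + 0.397125·260) / 0.30218125 = 243.974375 / 0.30218125 ≈ 807.4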